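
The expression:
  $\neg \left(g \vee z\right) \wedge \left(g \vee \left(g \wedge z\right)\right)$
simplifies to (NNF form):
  $\text{False}$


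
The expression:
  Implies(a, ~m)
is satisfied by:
  {m: False, a: False}
  {a: True, m: False}
  {m: True, a: False}


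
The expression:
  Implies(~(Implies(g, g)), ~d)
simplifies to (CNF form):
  True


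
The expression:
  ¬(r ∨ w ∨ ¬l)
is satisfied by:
  {l: True, r: False, w: False}


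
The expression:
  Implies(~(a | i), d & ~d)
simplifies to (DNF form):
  a | i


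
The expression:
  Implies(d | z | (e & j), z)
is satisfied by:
  {z: True, j: False, e: False, d: False}
  {z: True, e: True, j: False, d: False}
  {z: True, j: True, e: False, d: False}
  {z: True, e: True, j: True, d: False}
  {d: True, z: True, j: False, e: False}
  {d: True, z: True, e: True, j: False}
  {d: True, z: True, j: True, e: False}
  {d: True, z: True, e: True, j: True}
  {d: False, j: False, e: False, z: False}
  {e: True, d: False, j: False, z: False}
  {j: True, d: False, e: False, z: False}


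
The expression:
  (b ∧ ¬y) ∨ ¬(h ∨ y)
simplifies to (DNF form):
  (b ∧ ¬y) ∨ (¬h ∧ ¬y)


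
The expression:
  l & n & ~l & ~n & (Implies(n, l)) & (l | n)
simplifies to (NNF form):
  False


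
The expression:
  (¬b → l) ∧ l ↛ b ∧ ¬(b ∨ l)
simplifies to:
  False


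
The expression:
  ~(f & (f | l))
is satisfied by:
  {f: False}


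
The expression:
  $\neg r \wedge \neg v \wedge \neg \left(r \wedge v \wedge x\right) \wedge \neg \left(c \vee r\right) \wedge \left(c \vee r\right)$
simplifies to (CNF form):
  $\text{False}$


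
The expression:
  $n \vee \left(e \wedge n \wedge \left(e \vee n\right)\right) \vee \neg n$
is always true.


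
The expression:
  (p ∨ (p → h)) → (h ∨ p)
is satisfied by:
  {p: True, h: True}
  {p: True, h: False}
  {h: True, p: False}


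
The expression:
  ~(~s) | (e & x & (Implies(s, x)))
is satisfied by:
  {x: True, s: True, e: True}
  {x: True, s: True, e: False}
  {s: True, e: True, x: False}
  {s: True, e: False, x: False}
  {x: True, e: True, s: False}


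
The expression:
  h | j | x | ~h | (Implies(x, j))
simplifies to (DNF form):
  True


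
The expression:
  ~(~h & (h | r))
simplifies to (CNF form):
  h | ~r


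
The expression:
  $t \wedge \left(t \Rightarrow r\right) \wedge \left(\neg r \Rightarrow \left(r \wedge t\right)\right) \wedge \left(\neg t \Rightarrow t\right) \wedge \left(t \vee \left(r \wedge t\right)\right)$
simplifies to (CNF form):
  $r \wedge t$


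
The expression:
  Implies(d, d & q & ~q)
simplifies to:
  ~d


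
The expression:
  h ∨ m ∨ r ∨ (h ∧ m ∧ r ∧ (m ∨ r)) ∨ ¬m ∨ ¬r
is always true.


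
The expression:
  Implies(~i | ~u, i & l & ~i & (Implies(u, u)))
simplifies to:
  i & u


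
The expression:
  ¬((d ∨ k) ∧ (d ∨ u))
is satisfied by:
  {d: False, u: False, k: False}
  {k: True, d: False, u: False}
  {u: True, d: False, k: False}


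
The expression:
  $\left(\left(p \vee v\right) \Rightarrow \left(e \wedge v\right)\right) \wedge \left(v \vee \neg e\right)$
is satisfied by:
  {e: True, v: True, p: False}
  {e: True, v: True, p: True}
  {p: False, e: False, v: False}


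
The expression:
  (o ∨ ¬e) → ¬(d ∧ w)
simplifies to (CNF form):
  (e ∨ ¬d ∨ ¬w) ∧ (¬d ∨ ¬o ∨ ¬w)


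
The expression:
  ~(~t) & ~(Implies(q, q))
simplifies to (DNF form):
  False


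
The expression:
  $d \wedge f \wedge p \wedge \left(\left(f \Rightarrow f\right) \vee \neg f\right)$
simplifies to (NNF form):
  $d \wedge f \wedge p$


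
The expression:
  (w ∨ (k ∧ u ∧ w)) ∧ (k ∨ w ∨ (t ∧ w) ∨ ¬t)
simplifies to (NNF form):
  w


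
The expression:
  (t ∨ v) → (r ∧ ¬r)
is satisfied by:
  {v: False, t: False}


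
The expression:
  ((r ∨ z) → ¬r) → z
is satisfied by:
  {r: True, z: True}
  {r: True, z: False}
  {z: True, r: False}


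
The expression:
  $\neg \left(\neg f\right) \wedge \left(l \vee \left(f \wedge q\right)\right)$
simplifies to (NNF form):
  $f \wedge \left(l \vee q\right)$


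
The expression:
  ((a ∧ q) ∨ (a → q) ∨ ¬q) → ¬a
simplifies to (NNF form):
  ¬a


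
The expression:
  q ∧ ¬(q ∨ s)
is never true.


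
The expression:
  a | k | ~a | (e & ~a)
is always true.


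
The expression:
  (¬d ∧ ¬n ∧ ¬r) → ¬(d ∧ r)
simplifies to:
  True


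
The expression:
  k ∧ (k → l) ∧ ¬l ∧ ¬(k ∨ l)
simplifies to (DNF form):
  False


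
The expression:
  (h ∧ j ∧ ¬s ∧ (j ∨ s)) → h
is always true.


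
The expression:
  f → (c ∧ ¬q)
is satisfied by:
  {c: True, f: False, q: False}
  {c: False, f: False, q: False}
  {q: True, c: True, f: False}
  {q: True, c: False, f: False}
  {f: True, c: True, q: False}


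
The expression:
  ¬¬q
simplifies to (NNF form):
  q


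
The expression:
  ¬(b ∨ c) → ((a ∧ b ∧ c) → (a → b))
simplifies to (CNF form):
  True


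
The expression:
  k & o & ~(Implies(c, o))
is never true.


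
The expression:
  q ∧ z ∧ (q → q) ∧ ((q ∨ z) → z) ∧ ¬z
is never true.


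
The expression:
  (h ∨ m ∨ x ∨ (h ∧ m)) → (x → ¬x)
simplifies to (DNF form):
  ¬x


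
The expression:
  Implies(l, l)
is always true.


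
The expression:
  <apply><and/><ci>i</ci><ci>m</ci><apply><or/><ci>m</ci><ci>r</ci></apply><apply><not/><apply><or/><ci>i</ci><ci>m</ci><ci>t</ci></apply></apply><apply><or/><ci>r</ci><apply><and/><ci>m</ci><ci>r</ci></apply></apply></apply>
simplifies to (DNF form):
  <false/>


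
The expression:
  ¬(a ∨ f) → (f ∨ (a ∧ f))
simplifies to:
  a ∨ f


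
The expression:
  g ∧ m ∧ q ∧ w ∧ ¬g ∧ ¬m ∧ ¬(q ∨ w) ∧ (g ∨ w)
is never true.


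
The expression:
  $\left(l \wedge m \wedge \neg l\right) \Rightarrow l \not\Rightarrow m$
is always true.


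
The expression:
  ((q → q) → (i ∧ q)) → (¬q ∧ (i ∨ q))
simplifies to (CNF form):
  ¬i ∨ ¬q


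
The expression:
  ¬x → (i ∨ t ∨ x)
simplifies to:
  i ∨ t ∨ x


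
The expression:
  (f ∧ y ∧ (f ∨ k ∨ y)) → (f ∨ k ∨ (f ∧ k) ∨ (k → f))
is always true.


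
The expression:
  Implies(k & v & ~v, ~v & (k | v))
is always true.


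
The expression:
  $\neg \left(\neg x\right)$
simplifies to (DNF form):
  $x$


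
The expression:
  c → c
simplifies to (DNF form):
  True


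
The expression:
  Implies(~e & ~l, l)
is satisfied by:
  {l: True, e: True}
  {l: True, e: False}
  {e: True, l: False}


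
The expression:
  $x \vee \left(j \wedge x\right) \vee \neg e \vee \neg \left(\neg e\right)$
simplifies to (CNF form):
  $\text{True}$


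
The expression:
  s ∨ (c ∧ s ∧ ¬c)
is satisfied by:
  {s: True}


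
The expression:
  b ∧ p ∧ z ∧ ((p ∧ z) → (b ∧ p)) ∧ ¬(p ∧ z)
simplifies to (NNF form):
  False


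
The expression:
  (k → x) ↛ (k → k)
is never true.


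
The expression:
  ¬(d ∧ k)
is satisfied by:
  {k: False, d: False}
  {d: True, k: False}
  {k: True, d: False}


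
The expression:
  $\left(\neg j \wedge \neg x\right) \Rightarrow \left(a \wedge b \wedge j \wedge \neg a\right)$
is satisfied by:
  {x: True, j: True}
  {x: True, j: False}
  {j: True, x: False}


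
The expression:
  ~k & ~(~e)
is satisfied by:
  {e: True, k: False}


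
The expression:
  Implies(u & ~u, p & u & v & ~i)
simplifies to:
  True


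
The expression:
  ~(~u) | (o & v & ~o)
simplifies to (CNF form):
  u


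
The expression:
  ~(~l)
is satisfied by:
  {l: True}


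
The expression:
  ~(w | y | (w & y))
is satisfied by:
  {y: False, w: False}


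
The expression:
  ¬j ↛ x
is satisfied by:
  {x: False, j: False}


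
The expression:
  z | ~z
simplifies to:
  True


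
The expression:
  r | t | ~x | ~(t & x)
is always true.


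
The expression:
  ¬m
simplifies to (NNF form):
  ¬m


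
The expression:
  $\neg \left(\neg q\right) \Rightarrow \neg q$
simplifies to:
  $\neg q$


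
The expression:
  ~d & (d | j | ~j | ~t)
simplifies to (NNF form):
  ~d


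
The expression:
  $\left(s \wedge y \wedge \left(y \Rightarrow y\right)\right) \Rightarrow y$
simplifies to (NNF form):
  $\text{True}$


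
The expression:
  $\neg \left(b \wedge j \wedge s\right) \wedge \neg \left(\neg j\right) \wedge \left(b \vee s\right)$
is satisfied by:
  {j: True, b: True, s: False}
  {j: True, s: True, b: False}


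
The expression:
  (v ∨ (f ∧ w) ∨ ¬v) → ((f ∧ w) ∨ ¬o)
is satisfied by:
  {w: True, f: True, o: False}
  {w: True, f: False, o: False}
  {f: True, w: False, o: False}
  {w: False, f: False, o: False}
  {o: True, w: True, f: True}


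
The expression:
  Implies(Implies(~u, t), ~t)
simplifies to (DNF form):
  ~t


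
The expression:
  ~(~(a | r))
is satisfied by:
  {r: True, a: True}
  {r: True, a: False}
  {a: True, r: False}


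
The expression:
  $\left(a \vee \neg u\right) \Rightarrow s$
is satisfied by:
  {s: True, u: True, a: False}
  {s: True, u: False, a: False}
  {a: True, s: True, u: True}
  {a: True, s: True, u: False}
  {u: True, a: False, s: False}


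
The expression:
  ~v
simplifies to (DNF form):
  ~v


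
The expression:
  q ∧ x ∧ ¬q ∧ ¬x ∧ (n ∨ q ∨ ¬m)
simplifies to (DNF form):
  False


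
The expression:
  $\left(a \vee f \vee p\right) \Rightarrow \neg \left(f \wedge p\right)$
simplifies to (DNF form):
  $\neg f \vee \neg p$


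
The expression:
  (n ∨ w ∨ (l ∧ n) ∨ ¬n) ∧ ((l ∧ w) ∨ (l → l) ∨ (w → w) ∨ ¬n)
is always true.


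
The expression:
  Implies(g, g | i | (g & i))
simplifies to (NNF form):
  True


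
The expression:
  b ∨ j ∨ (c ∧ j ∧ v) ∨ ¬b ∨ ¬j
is always true.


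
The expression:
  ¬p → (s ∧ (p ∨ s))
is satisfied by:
  {p: True, s: True}
  {p: True, s: False}
  {s: True, p: False}


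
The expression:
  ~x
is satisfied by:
  {x: False}


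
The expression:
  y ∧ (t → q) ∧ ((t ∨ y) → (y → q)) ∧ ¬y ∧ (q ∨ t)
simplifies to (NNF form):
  False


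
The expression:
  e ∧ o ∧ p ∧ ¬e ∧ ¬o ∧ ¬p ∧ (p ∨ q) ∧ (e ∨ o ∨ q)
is never true.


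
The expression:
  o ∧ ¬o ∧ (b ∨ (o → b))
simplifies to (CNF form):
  False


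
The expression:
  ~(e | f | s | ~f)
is never true.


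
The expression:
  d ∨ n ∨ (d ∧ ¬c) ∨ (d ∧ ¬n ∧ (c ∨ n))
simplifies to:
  d ∨ n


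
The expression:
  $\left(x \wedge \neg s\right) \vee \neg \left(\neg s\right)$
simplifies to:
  $s \vee x$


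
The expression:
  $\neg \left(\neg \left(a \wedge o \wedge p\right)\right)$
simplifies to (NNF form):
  $a \wedge o \wedge p$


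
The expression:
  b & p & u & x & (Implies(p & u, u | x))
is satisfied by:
  {p: True, u: True, b: True, x: True}


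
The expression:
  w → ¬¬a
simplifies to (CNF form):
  a ∨ ¬w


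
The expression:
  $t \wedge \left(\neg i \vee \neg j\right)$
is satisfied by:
  {t: True, i: False, j: False}
  {t: True, j: True, i: False}
  {t: True, i: True, j: False}


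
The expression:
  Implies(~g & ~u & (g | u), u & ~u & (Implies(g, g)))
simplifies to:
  True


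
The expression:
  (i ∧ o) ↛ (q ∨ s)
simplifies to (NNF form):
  i ∧ o ∧ ¬q ∧ ¬s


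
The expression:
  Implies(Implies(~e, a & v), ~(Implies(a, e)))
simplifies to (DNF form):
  ~e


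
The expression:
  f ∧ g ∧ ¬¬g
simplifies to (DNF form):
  f ∧ g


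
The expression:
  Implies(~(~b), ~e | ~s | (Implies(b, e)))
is always true.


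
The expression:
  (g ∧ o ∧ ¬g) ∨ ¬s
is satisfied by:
  {s: False}


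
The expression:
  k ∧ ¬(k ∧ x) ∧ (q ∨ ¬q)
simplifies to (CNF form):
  k ∧ ¬x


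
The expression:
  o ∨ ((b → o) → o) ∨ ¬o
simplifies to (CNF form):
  True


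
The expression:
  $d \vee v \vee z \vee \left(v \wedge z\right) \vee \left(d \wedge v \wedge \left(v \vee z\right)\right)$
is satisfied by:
  {d: True, z: True, v: True}
  {d: True, z: True, v: False}
  {d: True, v: True, z: False}
  {d: True, v: False, z: False}
  {z: True, v: True, d: False}
  {z: True, v: False, d: False}
  {v: True, z: False, d: False}


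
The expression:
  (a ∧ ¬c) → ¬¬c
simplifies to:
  c ∨ ¬a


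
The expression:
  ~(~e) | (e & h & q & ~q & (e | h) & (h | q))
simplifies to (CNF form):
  e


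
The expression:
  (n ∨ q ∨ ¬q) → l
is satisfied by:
  {l: True}


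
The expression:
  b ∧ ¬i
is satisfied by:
  {b: True, i: False}


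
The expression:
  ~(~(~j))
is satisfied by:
  {j: False}


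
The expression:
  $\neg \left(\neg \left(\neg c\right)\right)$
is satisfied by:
  {c: False}


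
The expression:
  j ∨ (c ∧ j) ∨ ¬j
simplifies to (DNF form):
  True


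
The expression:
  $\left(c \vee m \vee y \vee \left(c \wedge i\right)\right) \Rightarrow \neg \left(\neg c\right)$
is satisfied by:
  {c: True, m: False, y: False}
  {y: True, c: True, m: False}
  {c: True, m: True, y: False}
  {y: True, c: True, m: True}
  {y: False, m: False, c: False}


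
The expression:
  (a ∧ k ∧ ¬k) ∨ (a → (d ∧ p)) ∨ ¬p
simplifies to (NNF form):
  d ∨ ¬a ∨ ¬p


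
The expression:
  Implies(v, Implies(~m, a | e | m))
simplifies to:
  a | e | m | ~v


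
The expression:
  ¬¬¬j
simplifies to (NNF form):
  ¬j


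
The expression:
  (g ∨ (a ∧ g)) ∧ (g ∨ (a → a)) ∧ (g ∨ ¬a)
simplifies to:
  g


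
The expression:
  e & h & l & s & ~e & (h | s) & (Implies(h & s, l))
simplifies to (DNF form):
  False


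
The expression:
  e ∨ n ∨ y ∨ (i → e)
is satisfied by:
  {n: True, y: True, e: True, i: False}
  {n: True, y: True, e: False, i: False}
  {n: True, e: True, i: False, y: False}
  {n: True, e: False, i: False, y: False}
  {y: True, e: True, i: False, n: False}
  {y: True, e: False, i: False, n: False}
  {e: True, y: False, i: False, n: False}
  {e: False, y: False, i: False, n: False}
  {n: True, y: True, i: True, e: True}
  {n: True, y: True, i: True, e: False}
  {n: True, i: True, e: True, y: False}
  {n: True, i: True, e: False, y: False}
  {i: True, y: True, e: True, n: False}
  {i: True, y: True, e: False, n: False}
  {i: True, e: True, y: False, n: False}


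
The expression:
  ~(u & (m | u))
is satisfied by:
  {u: False}


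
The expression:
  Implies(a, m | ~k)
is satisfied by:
  {m: True, k: False, a: False}
  {k: False, a: False, m: False}
  {a: True, m: True, k: False}
  {a: True, k: False, m: False}
  {m: True, k: True, a: False}
  {k: True, m: False, a: False}
  {a: True, k: True, m: True}


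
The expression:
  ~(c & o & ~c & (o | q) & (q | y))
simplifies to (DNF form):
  True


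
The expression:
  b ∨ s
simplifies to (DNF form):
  b ∨ s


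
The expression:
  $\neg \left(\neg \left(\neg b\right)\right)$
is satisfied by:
  {b: False}


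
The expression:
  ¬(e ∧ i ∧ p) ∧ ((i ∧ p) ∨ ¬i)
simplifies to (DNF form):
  (p ∧ ¬e) ∨ ¬i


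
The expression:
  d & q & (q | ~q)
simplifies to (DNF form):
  d & q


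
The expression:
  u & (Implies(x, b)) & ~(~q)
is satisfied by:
  {b: True, u: True, q: True, x: False}
  {u: True, q: True, b: False, x: False}
  {b: True, x: True, u: True, q: True}


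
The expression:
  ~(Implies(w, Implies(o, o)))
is never true.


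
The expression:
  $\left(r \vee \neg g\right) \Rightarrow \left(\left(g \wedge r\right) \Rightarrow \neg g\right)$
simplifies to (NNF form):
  $\neg g \vee \neg r$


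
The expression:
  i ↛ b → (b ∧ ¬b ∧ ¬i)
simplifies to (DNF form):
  b ∨ ¬i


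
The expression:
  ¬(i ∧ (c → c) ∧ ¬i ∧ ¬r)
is always true.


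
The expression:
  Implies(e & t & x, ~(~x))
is always true.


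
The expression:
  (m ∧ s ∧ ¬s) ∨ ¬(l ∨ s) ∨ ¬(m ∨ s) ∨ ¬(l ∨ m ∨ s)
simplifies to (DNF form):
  (¬l ∧ ¬s) ∨ (¬m ∧ ¬s)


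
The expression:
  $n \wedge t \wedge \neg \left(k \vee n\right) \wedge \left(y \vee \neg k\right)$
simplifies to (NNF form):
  $\text{False}$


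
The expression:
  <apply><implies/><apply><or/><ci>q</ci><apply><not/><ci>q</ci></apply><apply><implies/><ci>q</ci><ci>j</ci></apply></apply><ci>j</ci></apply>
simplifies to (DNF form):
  <ci>j</ci>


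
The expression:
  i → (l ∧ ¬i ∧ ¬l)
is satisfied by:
  {i: False}


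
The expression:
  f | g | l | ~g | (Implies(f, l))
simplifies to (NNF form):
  True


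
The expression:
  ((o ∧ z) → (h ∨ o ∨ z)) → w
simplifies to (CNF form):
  w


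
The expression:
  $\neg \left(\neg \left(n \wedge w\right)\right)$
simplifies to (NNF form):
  $n \wedge w$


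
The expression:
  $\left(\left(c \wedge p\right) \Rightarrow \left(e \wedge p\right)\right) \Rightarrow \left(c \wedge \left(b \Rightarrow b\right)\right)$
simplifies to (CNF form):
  $c$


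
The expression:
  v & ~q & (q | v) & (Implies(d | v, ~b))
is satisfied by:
  {v: True, q: False, b: False}


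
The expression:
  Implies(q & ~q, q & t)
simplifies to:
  True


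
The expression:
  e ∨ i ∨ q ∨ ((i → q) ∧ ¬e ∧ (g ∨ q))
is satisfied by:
  {i: True, q: True, e: True, g: True}
  {i: True, q: True, e: True, g: False}
  {i: True, q: True, g: True, e: False}
  {i: True, q: True, g: False, e: False}
  {i: True, e: True, g: True, q: False}
  {i: True, e: True, g: False, q: False}
  {i: True, e: False, g: True, q: False}
  {i: True, e: False, g: False, q: False}
  {q: True, e: True, g: True, i: False}
  {q: True, e: True, g: False, i: False}
  {q: True, g: True, e: False, i: False}
  {q: True, g: False, e: False, i: False}
  {e: True, g: True, q: False, i: False}
  {e: True, q: False, g: False, i: False}
  {g: True, q: False, e: False, i: False}


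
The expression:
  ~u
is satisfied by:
  {u: False}


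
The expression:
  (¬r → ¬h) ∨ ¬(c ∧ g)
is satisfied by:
  {r: True, h: False, c: False, g: False}
  {r: False, h: False, c: False, g: False}
  {r: True, g: True, h: False, c: False}
  {g: True, r: False, h: False, c: False}
  {r: True, c: True, g: False, h: False}
  {c: True, g: False, h: False, r: False}
  {r: True, g: True, c: True, h: False}
  {g: True, c: True, r: False, h: False}
  {r: True, h: True, g: False, c: False}
  {h: True, g: False, c: False, r: False}
  {r: True, g: True, h: True, c: False}
  {g: True, h: True, r: False, c: False}
  {r: True, c: True, h: True, g: False}
  {c: True, h: True, g: False, r: False}
  {r: True, g: True, c: True, h: True}


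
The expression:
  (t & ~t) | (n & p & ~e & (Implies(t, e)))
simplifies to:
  n & p & ~e & ~t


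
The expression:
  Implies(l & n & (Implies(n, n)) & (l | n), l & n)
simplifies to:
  True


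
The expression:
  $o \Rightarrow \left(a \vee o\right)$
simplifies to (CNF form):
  $\text{True}$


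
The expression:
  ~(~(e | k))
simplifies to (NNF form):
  e | k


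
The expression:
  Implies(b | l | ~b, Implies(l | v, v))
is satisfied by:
  {v: True, l: False}
  {l: False, v: False}
  {l: True, v: True}


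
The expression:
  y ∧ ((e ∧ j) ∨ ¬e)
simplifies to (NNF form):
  y ∧ (j ∨ ¬e)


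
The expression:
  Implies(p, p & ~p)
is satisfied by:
  {p: False}


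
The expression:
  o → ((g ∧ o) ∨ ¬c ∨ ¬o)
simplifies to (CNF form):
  g ∨ ¬c ∨ ¬o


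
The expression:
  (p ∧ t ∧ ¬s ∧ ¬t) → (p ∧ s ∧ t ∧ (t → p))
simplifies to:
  True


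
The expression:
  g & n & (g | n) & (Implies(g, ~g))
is never true.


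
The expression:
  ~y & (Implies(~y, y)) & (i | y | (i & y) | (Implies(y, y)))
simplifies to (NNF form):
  False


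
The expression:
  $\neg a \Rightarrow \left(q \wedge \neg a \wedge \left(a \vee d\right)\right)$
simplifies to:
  $a \vee \left(d \wedge q\right)$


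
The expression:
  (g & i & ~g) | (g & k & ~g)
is never true.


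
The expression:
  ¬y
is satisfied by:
  {y: False}


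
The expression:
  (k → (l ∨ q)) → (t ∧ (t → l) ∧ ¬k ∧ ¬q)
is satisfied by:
  {k: True, t: True, q: False, l: False}
  {k: True, q: False, l: False, t: False}
  {t: True, l: True, q: False, k: False}


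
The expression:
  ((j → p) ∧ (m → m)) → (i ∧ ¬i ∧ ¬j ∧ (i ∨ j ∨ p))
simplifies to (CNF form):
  j ∧ ¬p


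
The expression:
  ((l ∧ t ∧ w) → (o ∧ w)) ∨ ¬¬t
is always true.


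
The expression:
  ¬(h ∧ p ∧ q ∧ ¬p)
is always true.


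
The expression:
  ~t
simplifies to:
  ~t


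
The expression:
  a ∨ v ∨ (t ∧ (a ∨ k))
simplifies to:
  a ∨ v ∨ (k ∧ t)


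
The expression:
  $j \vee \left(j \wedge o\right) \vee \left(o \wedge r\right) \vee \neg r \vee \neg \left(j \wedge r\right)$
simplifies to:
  $\text{True}$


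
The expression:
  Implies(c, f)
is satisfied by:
  {f: True, c: False}
  {c: False, f: False}
  {c: True, f: True}


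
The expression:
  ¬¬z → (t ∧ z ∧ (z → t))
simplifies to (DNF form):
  t ∨ ¬z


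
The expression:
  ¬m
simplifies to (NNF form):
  ¬m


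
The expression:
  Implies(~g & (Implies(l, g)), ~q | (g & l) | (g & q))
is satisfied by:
  {l: True, g: True, q: False}
  {l: True, g: False, q: False}
  {g: True, l: False, q: False}
  {l: False, g: False, q: False}
  {q: True, l: True, g: True}
  {q: True, l: True, g: False}
  {q: True, g: True, l: False}


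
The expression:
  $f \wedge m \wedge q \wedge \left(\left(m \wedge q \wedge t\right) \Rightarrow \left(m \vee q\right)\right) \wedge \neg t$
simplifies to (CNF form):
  $f \wedge m \wedge q \wedge \neg t$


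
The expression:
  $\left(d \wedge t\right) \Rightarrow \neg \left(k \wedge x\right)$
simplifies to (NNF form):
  $\neg d \vee \neg k \vee \neg t \vee \neg x$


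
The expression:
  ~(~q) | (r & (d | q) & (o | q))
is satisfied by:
  {q: True, o: True, d: True, r: True}
  {q: True, o: True, d: True, r: False}
  {q: True, o: True, r: True, d: False}
  {q: True, o: True, r: False, d: False}
  {q: True, d: True, r: True, o: False}
  {q: True, d: True, r: False, o: False}
  {q: True, d: False, r: True, o: False}
  {q: True, d: False, r: False, o: False}
  {o: True, d: True, r: True, q: False}


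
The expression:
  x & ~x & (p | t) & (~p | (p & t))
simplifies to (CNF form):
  False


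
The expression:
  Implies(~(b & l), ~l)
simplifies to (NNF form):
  b | ~l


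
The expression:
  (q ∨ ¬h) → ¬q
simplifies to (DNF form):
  ¬q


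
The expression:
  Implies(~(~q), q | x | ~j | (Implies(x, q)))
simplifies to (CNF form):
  True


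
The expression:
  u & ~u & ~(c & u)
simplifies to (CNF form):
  False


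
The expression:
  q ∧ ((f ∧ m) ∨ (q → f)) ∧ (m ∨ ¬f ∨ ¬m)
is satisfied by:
  {f: True, q: True}


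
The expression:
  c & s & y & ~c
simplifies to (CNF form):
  False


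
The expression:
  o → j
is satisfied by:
  {j: True, o: False}
  {o: False, j: False}
  {o: True, j: True}


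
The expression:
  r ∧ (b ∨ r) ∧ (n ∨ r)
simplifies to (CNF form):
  r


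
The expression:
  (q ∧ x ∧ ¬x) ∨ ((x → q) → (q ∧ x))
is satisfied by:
  {x: True}


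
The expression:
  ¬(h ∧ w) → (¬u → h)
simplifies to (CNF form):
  h ∨ u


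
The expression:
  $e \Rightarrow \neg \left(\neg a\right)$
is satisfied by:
  {a: True, e: False}
  {e: False, a: False}
  {e: True, a: True}


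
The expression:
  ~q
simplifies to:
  ~q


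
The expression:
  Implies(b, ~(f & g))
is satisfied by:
  {g: False, b: False, f: False}
  {f: True, g: False, b: False}
  {b: True, g: False, f: False}
  {f: True, b: True, g: False}
  {g: True, f: False, b: False}
  {f: True, g: True, b: False}
  {b: True, g: True, f: False}


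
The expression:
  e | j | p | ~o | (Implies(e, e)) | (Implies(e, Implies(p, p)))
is always true.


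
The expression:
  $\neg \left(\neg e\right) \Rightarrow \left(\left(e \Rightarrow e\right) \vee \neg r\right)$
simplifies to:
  $\text{True}$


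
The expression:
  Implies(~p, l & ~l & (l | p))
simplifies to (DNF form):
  p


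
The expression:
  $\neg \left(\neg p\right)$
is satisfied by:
  {p: True}


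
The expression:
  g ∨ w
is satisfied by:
  {g: True, w: True}
  {g: True, w: False}
  {w: True, g: False}


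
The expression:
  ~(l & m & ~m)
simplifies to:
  True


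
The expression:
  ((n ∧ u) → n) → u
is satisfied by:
  {u: True}


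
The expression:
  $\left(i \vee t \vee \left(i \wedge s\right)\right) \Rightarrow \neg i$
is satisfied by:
  {i: False}


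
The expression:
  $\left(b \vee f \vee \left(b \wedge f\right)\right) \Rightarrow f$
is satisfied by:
  {f: True, b: False}
  {b: False, f: False}
  {b: True, f: True}


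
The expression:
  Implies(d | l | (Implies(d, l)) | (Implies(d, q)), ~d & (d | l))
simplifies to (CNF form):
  l & ~d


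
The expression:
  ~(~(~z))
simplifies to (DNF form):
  ~z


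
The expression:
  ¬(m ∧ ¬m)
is always true.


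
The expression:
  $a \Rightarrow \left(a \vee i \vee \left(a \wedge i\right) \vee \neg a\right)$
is always true.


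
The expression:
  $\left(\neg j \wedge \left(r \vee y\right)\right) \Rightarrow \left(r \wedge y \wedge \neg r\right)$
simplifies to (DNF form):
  $j \vee \left(\neg r \wedge \neg y\right)$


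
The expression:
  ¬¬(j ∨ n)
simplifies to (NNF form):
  j ∨ n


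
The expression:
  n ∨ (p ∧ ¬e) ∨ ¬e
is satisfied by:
  {n: True, e: False}
  {e: False, n: False}
  {e: True, n: True}


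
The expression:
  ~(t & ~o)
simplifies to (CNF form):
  o | ~t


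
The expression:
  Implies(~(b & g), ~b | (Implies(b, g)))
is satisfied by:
  {g: True, b: False}
  {b: False, g: False}
  {b: True, g: True}


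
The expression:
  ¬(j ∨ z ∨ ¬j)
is never true.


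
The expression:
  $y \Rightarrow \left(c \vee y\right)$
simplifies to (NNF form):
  $\text{True}$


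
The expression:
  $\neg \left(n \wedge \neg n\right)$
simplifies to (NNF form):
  $\text{True}$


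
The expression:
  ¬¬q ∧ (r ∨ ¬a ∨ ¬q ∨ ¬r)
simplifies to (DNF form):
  q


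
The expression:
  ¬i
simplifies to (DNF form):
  ¬i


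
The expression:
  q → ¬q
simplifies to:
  ¬q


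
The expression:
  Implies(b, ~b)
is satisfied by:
  {b: False}


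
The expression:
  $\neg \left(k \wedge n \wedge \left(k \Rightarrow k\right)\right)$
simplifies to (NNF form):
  $\neg k \vee \neg n$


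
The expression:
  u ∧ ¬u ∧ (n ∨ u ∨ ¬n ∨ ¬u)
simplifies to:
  False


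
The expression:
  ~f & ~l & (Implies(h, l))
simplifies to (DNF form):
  ~f & ~h & ~l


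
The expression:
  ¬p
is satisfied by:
  {p: False}


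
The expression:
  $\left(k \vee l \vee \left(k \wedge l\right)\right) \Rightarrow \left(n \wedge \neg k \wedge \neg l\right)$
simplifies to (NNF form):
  $\neg k \wedge \neg l$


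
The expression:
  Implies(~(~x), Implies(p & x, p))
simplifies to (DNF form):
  True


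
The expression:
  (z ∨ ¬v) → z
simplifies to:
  v ∨ z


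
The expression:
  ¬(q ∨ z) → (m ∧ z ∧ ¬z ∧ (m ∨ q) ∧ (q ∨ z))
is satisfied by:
  {q: True, z: True}
  {q: True, z: False}
  {z: True, q: False}


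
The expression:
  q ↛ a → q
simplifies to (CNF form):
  True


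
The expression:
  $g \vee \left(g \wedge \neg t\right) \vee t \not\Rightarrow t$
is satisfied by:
  {g: True}


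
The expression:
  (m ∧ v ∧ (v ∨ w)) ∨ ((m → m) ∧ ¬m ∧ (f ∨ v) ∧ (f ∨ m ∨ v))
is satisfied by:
  {v: True, f: True, m: False}
  {v: True, m: False, f: False}
  {v: True, f: True, m: True}
  {v: True, m: True, f: False}
  {f: True, m: False, v: False}


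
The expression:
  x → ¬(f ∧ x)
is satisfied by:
  {x: False, f: False}
  {f: True, x: False}
  {x: True, f: False}


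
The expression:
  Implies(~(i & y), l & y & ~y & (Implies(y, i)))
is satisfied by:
  {i: True, y: True}


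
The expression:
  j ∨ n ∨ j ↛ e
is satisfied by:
  {n: True, j: True}
  {n: True, j: False}
  {j: True, n: False}


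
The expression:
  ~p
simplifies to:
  ~p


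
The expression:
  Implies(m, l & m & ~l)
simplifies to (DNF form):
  ~m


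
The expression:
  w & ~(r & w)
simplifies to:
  w & ~r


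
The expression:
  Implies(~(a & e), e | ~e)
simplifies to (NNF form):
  True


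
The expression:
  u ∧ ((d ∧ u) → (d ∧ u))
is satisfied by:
  {u: True}


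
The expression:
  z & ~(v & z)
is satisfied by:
  {z: True, v: False}


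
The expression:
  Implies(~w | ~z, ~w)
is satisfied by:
  {z: True, w: False}
  {w: False, z: False}
  {w: True, z: True}


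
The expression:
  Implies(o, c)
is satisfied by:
  {c: True, o: False}
  {o: False, c: False}
  {o: True, c: True}


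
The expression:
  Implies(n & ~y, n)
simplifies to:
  True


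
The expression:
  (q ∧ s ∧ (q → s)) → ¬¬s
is always true.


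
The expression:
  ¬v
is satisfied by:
  {v: False}


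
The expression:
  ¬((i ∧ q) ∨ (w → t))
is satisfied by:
  {w: True, q: False, i: False, t: False}
  {w: True, i: True, q: False, t: False}
  {w: True, q: True, i: False, t: False}


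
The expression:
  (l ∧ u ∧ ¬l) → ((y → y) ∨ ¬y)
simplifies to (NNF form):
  True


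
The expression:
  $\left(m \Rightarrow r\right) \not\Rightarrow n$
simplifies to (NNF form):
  $\neg n \wedge \left(r \vee \neg m\right)$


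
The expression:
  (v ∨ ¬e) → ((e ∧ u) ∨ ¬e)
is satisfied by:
  {u: True, v: False, e: False}
  {v: False, e: False, u: False}
  {e: True, u: True, v: False}
  {e: True, v: False, u: False}
  {u: True, v: True, e: False}
  {v: True, u: False, e: False}
  {e: True, v: True, u: True}


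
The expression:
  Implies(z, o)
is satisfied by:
  {o: True, z: False}
  {z: False, o: False}
  {z: True, o: True}


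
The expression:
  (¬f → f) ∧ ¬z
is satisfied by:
  {f: True, z: False}


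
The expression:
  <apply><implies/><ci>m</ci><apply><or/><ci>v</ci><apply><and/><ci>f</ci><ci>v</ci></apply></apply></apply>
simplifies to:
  <apply><or/><ci>v</ci><apply><not/><ci>m</ci></apply></apply>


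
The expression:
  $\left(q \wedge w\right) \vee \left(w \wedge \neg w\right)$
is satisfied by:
  {w: True, q: True}


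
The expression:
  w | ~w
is always true.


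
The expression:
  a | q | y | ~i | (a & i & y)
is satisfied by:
  {a: True, y: True, q: True, i: False}
  {a: True, y: True, i: False, q: False}
  {a: True, q: True, i: False, y: False}
  {a: True, i: False, q: False, y: False}
  {y: True, q: True, i: False, a: False}
  {y: True, i: False, q: False, a: False}
  {q: True, y: False, i: False, a: False}
  {y: False, i: False, q: False, a: False}
  {y: True, a: True, i: True, q: True}
  {y: True, a: True, i: True, q: False}
  {a: True, i: True, q: True, y: False}
  {a: True, i: True, y: False, q: False}
  {q: True, i: True, y: True, a: False}
  {i: True, y: True, a: False, q: False}
  {i: True, q: True, a: False, y: False}


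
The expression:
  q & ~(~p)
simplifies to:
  p & q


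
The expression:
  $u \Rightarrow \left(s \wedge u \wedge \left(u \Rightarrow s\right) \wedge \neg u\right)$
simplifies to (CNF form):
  $\neg u$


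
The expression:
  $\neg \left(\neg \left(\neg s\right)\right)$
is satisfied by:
  {s: False}


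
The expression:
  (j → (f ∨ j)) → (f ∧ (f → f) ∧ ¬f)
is never true.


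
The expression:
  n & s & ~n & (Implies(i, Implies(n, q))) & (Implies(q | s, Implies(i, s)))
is never true.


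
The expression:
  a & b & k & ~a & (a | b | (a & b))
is never true.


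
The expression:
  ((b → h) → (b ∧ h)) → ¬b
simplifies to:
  ¬b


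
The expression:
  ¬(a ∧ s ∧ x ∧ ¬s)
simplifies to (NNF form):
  True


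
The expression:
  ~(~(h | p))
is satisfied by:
  {p: True, h: True}
  {p: True, h: False}
  {h: True, p: False}


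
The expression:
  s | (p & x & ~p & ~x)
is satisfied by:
  {s: True}


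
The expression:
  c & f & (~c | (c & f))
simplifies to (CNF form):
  c & f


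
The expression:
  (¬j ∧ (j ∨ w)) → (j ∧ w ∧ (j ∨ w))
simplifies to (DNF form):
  j ∨ ¬w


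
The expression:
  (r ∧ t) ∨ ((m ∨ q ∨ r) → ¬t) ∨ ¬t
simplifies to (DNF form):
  r ∨ (¬m ∧ ¬q) ∨ ¬t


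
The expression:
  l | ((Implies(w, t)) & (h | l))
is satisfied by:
  {t: True, l: True, h: True, w: False}
  {l: True, h: True, w: False, t: False}
  {t: True, l: True, h: True, w: True}
  {l: True, h: True, w: True, t: False}
  {l: True, t: True, w: False, h: False}
  {l: True, w: False, h: False, t: False}
  {l: True, t: True, w: True, h: False}
  {l: True, w: True, h: False, t: False}
  {t: True, h: True, w: False, l: False}
  {h: True, t: False, w: False, l: False}
  {t: True, h: True, w: True, l: False}


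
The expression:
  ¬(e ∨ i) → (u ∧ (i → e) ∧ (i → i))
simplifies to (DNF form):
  e ∨ i ∨ u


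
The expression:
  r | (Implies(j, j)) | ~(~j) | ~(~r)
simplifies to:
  True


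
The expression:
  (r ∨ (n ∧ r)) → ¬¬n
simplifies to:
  n ∨ ¬r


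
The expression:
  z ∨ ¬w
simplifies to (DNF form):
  z ∨ ¬w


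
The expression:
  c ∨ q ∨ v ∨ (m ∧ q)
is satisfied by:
  {c: True, q: True, v: True}
  {c: True, q: True, v: False}
  {c: True, v: True, q: False}
  {c: True, v: False, q: False}
  {q: True, v: True, c: False}
  {q: True, v: False, c: False}
  {v: True, q: False, c: False}


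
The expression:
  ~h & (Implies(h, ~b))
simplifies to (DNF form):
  ~h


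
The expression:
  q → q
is always true.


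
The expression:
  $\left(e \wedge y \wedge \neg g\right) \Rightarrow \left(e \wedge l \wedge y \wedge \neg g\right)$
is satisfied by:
  {l: True, g: True, e: False, y: False}
  {l: True, g: False, e: False, y: False}
  {g: True, l: False, e: False, y: False}
  {l: False, g: False, e: False, y: False}
  {y: True, l: True, g: True, e: False}
  {y: True, l: True, g: False, e: False}
  {y: True, g: True, l: False, e: False}
  {y: True, g: False, l: False, e: False}
  {l: True, e: True, g: True, y: False}
  {l: True, e: True, g: False, y: False}
  {e: True, g: True, l: False, y: False}
  {e: True, l: False, g: False, y: False}
  {y: True, e: True, l: True, g: True}
  {y: True, e: True, l: True, g: False}
  {y: True, e: True, g: True, l: False}


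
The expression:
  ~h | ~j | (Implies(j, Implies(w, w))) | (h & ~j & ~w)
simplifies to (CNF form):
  True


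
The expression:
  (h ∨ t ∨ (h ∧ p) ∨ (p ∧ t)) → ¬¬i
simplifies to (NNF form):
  i ∨ (¬h ∧ ¬t)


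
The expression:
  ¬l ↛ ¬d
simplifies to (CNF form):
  d ∧ ¬l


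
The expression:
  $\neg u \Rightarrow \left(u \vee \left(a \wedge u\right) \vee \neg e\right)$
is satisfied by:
  {u: True, e: False}
  {e: False, u: False}
  {e: True, u: True}


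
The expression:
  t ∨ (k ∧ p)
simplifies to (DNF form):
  t ∨ (k ∧ p)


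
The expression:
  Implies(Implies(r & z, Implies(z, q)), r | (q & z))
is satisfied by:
  {r: True, z: True, q: True}
  {r: True, z: True, q: False}
  {r: True, q: True, z: False}
  {r: True, q: False, z: False}
  {z: True, q: True, r: False}


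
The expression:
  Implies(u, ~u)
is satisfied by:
  {u: False}


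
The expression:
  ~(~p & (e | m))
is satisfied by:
  {p: True, m: False, e: False}
  {p: True, e: True, m: False}
  {p: True, m: True, e: False}
  {p: True, e: True, m: True}
  {e: False, m: False, p: False}


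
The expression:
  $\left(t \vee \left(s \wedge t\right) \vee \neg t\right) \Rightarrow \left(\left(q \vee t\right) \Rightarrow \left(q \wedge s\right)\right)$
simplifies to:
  $\left(q \wedge s\right) \vee \left(\neg q \wedge \neg t\right)$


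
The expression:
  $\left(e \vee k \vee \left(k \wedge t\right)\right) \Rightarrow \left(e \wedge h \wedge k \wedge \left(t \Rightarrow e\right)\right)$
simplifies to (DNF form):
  $\left(k \wedge \neg k\right) \vee \left(\neg e \wedge \neg k\right) \vee \left(e \wedge h \wedge k\right) \vee \left(e \wedge h \wedge \neg e\right) \vee \left(e \wedge k \wedge \neg k\right) \vee \left(e \wedge \neg e \wedge \neg k\right) \vee \left(h \wedge k \wedge \neg k\right) \vee \left(h \wedge \neg e \wedge \neg k\right)$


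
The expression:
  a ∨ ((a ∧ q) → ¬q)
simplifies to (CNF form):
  True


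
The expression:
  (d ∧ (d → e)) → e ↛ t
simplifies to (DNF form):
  ¬d ∨ ¬e ∨ ¬t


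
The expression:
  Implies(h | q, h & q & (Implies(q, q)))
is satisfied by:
  {h: False, q: False}
  {q: True, h: True}


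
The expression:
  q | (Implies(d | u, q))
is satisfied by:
  {q: True, d: False, u: False}
  {q: True, u: True, d: False}
  {q: True, d: True, u: False}
  {q: True, u: True, d: True}
  {u: False, d: False, q: False}


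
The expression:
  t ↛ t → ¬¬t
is always true.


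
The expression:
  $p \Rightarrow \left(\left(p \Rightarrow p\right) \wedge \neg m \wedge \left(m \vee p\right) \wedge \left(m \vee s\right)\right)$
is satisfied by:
  {s: True, p: False, m: False}
  {s: False, p: False, m: False}
  {m: True, s: True, p: False}
  {m: True, s: False, p: False}
  {p: True, s: True, m: False}


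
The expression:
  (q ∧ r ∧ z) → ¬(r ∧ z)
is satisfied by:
  {q: False, z: False, r: False}
  {r: True, q: False, z: False}
  {z: True, q: False, r: False}
  {r: True, z: True, q: False}
  {q: True, r: False, z: False}
  {r: True, q: True, z: False}
  {z: True, q: True, r: False}


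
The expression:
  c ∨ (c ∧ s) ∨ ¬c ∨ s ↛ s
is always true.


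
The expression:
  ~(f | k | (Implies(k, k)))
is never true.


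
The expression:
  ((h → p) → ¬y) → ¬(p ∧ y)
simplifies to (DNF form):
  True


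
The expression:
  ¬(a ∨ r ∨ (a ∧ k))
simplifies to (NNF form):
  ¬a ∧ ¬r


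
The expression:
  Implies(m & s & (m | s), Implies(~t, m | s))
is always true.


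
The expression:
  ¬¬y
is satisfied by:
  {y: True}


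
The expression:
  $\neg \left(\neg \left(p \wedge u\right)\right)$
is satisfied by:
  {p: True, u: True}


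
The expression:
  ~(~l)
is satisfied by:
  {l: True}


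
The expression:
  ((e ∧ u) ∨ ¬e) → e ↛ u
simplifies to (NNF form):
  e ∧ ¬u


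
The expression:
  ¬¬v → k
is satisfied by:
  {k: True, v: False}
  {v: False, k: False}
  {v: True, k: True}
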